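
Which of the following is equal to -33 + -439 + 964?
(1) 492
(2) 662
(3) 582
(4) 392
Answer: 1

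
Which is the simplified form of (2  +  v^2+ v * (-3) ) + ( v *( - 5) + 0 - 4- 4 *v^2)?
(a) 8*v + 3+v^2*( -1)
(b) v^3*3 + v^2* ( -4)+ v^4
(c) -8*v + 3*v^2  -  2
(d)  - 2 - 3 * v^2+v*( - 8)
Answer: d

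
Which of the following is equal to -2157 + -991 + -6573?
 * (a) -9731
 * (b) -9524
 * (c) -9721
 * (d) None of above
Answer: c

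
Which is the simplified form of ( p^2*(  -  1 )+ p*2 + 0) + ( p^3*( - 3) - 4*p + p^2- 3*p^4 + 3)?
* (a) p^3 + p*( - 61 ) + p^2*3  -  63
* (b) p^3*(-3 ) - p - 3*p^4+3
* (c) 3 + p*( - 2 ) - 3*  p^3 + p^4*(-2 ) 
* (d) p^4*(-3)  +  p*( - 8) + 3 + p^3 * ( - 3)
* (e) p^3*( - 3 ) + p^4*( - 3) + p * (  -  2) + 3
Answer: e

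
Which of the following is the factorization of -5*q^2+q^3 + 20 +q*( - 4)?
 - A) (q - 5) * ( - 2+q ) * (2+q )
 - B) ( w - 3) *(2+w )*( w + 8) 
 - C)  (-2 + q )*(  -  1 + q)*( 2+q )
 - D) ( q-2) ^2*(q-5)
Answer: A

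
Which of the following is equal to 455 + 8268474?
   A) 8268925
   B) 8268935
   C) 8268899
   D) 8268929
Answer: D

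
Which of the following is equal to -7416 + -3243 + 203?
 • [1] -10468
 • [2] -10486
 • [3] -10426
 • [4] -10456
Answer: 4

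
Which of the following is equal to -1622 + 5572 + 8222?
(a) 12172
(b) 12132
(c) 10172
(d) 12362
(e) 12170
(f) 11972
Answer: a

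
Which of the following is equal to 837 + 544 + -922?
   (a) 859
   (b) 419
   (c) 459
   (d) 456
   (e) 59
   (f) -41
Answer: c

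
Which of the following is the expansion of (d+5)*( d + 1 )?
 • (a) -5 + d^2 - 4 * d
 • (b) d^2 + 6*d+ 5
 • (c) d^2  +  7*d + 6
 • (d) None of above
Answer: b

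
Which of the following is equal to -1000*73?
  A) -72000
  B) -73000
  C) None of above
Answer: B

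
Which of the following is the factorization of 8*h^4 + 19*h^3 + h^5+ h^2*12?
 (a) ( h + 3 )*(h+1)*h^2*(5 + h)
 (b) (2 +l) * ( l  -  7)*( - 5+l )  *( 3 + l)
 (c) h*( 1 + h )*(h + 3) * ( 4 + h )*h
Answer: c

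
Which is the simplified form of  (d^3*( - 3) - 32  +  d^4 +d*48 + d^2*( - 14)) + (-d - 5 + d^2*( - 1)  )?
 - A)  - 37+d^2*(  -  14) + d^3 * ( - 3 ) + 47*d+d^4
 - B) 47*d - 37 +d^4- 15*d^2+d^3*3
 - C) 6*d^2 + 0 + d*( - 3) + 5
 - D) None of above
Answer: D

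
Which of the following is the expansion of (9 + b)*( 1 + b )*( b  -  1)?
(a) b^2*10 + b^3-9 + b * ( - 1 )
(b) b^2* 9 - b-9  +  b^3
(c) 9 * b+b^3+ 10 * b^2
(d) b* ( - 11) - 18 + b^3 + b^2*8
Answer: b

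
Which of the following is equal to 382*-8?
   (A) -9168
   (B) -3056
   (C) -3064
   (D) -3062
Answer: B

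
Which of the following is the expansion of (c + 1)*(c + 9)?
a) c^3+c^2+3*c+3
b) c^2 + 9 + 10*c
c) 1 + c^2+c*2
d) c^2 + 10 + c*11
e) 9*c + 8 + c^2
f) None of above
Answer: b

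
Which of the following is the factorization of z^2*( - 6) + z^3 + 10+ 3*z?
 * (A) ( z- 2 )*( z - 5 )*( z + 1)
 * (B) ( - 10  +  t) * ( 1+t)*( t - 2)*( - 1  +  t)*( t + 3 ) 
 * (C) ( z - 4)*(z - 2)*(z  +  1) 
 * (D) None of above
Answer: A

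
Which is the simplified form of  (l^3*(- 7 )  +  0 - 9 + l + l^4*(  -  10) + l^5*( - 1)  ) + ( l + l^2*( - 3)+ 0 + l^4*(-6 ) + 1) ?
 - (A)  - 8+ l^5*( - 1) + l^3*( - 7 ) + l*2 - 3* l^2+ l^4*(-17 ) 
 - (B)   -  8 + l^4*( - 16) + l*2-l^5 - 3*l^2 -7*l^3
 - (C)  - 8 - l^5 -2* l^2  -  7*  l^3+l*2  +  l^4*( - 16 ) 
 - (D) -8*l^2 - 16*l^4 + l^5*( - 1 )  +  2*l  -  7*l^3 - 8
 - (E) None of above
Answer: B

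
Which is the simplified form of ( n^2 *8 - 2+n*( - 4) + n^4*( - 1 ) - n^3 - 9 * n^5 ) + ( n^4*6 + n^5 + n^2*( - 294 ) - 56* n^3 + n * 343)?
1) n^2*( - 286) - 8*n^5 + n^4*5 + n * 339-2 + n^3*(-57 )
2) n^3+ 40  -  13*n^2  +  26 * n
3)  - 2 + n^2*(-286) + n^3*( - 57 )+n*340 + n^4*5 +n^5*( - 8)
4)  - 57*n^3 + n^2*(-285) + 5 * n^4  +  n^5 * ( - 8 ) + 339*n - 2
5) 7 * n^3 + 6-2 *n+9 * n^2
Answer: 1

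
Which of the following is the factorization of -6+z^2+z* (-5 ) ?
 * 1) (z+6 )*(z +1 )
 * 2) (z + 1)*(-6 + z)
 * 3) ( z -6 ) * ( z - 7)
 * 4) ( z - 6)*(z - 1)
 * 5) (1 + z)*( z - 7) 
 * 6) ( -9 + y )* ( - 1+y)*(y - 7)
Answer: 2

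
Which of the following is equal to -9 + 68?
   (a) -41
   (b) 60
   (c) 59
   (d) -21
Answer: c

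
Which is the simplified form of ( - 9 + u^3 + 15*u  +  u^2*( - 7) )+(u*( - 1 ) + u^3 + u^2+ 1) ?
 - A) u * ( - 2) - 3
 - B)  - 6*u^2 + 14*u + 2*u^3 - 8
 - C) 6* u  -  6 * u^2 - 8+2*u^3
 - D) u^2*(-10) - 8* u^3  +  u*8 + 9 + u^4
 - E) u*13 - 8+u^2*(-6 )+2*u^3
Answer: B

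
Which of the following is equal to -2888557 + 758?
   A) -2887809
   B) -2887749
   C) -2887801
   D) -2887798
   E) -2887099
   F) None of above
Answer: F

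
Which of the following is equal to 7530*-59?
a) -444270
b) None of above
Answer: a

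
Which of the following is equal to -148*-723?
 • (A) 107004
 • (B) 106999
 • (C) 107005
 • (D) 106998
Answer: A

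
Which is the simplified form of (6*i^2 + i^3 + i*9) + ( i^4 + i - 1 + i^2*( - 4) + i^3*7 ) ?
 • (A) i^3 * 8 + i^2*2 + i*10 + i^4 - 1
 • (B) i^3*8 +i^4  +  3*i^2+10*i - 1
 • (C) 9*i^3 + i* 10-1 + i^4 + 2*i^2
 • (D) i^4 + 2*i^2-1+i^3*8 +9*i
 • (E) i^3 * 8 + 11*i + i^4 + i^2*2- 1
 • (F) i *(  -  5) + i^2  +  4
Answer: A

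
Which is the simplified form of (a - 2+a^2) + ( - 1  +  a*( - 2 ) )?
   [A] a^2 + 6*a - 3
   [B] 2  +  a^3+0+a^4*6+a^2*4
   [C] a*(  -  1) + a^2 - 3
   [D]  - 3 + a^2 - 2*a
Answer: C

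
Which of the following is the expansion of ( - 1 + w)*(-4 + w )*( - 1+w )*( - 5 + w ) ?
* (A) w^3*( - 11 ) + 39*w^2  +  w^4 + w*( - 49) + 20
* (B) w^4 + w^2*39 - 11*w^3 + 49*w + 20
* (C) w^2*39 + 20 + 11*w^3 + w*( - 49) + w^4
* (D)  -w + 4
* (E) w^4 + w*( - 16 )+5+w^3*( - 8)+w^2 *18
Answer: A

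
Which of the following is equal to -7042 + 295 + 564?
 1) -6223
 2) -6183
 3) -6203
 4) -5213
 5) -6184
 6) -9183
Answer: 2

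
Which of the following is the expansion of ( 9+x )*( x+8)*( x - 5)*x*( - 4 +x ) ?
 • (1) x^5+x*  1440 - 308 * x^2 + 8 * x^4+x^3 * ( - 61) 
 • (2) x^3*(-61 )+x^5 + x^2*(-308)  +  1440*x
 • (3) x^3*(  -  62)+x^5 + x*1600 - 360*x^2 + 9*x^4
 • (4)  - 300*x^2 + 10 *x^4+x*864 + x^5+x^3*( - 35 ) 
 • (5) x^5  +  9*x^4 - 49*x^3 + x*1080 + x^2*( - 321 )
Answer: 1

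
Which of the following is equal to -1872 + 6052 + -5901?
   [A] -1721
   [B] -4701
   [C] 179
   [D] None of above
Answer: A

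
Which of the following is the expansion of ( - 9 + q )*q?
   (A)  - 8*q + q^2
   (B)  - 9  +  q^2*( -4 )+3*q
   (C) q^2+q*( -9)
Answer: C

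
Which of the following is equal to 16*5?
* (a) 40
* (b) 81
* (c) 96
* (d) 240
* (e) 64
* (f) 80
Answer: f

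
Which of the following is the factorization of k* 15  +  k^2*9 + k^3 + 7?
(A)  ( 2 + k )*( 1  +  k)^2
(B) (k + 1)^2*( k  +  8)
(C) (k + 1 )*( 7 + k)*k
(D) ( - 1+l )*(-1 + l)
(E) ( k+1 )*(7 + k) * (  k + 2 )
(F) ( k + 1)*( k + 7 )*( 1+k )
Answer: F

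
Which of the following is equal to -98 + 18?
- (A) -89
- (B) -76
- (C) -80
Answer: C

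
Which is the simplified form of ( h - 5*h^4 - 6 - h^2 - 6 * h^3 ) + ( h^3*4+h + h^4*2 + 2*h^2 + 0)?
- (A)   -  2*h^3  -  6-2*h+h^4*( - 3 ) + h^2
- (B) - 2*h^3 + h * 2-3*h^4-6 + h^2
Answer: B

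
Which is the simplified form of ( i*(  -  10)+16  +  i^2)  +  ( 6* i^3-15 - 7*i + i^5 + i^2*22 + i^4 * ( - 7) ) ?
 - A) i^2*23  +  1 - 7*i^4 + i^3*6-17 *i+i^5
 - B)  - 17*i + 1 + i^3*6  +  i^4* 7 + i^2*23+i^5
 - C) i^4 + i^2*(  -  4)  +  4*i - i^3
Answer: A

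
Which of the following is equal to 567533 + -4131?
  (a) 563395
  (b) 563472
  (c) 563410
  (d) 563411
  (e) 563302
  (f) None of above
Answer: f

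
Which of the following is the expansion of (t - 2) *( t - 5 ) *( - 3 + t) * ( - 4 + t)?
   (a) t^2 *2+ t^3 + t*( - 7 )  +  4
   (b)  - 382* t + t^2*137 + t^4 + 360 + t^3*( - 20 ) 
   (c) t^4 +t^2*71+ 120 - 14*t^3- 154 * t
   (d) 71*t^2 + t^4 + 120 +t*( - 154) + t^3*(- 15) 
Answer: c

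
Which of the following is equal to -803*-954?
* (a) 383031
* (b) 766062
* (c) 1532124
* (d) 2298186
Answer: b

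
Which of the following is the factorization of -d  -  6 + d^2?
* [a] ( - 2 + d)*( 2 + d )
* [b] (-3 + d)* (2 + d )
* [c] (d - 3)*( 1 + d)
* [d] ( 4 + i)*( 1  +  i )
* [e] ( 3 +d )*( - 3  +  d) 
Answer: b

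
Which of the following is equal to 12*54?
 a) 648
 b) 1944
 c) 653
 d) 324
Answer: a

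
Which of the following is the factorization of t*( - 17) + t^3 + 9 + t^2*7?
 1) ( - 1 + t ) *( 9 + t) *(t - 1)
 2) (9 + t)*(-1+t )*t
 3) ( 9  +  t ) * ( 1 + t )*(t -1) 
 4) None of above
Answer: 1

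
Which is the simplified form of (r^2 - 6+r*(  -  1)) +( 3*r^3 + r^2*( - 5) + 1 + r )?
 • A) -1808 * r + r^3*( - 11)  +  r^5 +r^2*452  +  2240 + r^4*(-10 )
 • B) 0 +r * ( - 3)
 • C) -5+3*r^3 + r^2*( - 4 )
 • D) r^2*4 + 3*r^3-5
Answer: C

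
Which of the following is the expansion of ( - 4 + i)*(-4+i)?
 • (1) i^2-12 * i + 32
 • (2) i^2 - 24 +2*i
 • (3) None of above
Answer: 3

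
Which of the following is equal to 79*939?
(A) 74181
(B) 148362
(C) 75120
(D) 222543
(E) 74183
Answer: A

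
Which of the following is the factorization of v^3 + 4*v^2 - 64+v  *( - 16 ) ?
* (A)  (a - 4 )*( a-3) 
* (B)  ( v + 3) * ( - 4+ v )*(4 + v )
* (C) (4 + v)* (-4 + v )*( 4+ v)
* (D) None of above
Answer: C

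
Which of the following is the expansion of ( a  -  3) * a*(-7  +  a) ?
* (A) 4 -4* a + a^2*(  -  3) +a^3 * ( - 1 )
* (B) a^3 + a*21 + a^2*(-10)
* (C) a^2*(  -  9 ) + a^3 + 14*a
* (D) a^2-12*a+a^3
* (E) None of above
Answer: B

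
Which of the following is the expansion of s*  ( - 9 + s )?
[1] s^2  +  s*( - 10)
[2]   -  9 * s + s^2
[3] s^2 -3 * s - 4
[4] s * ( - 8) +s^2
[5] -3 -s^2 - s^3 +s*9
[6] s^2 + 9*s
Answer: 2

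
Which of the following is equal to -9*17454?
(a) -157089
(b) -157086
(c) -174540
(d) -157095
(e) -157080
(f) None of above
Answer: b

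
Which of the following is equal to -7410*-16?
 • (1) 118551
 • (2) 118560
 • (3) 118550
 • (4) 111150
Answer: 2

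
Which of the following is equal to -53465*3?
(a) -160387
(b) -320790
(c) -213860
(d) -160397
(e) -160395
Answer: e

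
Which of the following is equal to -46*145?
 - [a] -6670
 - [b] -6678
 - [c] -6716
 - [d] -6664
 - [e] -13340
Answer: a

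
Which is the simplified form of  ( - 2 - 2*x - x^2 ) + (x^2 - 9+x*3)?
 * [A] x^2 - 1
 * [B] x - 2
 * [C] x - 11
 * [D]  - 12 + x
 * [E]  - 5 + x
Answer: C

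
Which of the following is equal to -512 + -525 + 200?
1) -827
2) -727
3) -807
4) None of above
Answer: 4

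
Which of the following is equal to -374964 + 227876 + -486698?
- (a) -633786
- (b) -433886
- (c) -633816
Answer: a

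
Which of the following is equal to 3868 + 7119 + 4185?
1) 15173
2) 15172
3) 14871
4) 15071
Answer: 2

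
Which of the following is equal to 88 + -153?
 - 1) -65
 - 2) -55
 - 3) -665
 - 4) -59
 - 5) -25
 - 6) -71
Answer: 1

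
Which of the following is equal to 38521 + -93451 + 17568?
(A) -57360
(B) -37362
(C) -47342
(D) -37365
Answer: B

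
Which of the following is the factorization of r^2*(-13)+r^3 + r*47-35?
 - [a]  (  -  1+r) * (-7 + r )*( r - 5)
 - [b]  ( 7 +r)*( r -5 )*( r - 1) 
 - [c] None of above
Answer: a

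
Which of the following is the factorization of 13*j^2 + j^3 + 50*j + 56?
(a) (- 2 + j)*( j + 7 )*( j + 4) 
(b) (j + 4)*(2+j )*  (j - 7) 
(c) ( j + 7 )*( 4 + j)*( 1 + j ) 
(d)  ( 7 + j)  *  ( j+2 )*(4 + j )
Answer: d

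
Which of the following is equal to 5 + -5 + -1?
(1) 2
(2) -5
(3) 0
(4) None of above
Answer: 4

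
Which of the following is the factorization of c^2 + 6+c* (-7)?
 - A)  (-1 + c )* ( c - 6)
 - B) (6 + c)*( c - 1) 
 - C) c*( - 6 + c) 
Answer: A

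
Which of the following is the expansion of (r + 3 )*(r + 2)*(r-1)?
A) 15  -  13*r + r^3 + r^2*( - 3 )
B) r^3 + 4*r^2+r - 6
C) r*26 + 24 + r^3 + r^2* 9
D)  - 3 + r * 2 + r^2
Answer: B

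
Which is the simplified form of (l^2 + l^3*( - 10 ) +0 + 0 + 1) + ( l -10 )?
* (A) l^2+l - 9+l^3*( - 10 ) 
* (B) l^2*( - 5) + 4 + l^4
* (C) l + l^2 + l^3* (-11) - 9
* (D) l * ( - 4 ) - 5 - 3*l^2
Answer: A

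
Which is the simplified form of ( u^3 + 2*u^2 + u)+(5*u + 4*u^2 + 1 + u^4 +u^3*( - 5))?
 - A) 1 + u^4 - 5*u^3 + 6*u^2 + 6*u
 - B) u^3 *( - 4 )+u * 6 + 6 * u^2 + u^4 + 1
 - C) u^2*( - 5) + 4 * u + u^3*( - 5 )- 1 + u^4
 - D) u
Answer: B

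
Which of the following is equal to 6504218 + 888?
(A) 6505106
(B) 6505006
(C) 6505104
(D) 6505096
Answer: A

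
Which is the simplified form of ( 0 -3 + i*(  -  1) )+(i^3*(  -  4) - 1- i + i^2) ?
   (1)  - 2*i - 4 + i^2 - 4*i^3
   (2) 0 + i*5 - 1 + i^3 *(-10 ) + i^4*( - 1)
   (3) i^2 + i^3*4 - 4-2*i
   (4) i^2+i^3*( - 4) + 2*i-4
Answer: 1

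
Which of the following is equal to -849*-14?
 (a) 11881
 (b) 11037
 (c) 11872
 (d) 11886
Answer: d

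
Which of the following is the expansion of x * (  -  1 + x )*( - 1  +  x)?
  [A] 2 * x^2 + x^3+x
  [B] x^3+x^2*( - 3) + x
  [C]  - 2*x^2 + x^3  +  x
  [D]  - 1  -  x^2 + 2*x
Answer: C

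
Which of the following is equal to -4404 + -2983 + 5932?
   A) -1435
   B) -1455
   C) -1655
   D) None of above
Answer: B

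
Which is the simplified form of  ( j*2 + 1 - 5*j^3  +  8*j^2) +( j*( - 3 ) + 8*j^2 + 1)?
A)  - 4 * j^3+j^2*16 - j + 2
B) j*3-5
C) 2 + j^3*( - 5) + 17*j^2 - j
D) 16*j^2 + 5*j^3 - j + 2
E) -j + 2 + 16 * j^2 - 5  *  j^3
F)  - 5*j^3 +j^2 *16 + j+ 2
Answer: E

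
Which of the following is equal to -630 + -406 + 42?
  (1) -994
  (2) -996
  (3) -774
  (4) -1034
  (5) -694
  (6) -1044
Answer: 1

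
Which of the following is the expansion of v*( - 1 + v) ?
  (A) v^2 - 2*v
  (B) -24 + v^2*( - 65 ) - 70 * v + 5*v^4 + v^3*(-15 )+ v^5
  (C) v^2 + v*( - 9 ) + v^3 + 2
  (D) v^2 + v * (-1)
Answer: D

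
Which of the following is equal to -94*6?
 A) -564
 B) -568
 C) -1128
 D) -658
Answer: A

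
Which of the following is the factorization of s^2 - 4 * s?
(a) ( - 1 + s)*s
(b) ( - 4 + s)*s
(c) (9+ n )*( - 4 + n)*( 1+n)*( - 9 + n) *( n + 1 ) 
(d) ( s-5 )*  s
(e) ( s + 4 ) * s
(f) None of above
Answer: b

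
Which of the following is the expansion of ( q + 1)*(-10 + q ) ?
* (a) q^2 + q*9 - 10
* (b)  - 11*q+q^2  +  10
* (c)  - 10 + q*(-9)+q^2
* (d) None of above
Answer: c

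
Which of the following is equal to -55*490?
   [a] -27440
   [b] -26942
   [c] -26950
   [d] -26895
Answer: c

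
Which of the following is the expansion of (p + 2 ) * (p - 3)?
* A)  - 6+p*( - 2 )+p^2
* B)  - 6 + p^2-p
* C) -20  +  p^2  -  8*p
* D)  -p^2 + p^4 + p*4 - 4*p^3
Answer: B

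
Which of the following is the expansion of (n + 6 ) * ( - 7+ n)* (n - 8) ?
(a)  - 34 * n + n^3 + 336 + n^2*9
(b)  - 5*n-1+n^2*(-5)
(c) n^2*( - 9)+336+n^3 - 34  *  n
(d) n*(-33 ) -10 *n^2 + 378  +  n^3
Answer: c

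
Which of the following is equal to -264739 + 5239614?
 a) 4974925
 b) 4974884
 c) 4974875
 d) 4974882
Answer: c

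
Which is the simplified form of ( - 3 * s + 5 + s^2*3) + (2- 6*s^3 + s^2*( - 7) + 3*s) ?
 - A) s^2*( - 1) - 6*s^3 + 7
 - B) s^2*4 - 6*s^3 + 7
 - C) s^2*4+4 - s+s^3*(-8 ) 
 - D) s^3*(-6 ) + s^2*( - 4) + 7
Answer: D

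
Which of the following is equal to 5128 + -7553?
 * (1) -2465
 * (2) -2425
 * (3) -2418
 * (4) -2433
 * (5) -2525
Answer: 2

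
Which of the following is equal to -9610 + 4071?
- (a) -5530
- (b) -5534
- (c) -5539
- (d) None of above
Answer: c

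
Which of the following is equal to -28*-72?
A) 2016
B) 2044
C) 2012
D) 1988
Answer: A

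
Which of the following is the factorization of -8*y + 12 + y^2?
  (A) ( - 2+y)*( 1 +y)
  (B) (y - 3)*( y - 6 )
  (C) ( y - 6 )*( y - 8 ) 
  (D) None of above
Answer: D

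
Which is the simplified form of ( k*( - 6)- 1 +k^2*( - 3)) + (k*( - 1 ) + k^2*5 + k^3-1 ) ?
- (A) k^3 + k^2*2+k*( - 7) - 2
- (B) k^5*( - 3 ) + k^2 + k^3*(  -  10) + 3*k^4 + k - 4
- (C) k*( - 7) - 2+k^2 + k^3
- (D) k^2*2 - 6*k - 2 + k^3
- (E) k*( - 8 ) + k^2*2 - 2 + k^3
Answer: A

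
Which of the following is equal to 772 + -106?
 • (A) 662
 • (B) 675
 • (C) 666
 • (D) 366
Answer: C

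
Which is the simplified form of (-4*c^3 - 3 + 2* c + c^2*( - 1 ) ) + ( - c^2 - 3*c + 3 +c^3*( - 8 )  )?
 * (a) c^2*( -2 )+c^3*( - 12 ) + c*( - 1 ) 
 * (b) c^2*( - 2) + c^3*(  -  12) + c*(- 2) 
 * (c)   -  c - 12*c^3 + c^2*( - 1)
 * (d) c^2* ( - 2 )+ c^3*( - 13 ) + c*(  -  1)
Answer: a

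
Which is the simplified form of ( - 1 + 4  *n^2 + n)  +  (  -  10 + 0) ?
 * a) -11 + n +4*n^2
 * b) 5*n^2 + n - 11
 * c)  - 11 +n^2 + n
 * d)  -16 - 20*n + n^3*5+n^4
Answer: a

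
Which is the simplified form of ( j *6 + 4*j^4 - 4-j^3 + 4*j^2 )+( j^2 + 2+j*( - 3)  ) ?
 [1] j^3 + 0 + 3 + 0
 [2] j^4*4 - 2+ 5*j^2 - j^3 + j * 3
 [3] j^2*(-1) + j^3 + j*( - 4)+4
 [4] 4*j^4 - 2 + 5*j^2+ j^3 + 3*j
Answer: 2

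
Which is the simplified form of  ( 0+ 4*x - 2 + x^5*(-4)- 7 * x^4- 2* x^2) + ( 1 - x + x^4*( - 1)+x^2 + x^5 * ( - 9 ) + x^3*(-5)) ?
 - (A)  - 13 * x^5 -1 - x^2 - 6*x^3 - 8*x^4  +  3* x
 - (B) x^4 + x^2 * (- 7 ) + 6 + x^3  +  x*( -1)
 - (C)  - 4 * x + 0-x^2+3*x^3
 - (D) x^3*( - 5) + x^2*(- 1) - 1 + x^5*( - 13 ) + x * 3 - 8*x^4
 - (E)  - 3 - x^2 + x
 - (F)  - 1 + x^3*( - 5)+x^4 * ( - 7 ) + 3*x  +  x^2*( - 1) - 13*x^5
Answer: D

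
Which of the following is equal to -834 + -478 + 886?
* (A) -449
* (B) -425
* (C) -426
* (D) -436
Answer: C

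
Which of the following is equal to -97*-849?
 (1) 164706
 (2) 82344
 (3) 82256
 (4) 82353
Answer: 4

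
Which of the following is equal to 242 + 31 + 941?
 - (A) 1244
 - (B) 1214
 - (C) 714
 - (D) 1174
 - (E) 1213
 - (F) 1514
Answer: B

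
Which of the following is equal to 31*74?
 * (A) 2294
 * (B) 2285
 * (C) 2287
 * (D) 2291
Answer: A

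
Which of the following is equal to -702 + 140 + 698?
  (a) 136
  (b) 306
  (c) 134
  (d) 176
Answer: a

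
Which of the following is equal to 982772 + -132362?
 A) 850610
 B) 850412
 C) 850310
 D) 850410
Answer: D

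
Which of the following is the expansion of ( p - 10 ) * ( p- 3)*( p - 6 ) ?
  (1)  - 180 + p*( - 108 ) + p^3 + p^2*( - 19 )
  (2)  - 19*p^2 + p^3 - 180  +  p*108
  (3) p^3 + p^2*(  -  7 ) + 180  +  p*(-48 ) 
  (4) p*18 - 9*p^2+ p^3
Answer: 2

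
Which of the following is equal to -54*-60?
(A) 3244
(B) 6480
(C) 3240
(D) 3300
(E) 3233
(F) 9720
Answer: C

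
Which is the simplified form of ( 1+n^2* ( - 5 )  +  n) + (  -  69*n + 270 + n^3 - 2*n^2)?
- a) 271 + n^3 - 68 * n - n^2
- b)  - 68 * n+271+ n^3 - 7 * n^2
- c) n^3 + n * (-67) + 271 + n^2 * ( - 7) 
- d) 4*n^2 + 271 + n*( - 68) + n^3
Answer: b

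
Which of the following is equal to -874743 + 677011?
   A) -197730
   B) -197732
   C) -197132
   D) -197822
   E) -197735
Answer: B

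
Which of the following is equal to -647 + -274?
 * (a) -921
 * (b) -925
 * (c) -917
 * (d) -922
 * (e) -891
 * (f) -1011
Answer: a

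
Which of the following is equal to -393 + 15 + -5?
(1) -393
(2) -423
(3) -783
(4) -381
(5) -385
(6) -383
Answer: 6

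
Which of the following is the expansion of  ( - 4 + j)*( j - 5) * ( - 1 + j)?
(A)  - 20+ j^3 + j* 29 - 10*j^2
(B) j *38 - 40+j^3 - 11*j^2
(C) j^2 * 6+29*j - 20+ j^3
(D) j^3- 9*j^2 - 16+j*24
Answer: A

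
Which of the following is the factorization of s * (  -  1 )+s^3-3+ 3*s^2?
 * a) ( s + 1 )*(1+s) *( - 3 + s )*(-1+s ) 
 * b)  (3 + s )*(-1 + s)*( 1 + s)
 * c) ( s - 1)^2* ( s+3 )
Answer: b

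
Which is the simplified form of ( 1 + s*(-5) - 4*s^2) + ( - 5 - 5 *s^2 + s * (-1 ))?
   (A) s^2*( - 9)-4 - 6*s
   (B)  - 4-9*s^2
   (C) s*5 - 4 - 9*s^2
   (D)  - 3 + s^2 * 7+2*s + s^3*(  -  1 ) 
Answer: A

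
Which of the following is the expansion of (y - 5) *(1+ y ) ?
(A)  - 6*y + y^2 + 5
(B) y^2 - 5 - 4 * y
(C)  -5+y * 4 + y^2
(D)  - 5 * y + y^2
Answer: B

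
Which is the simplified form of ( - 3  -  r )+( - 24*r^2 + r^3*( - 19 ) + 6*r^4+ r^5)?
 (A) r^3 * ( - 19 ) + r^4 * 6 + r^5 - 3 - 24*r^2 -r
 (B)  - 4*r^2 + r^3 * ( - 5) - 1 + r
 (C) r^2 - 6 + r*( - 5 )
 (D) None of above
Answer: A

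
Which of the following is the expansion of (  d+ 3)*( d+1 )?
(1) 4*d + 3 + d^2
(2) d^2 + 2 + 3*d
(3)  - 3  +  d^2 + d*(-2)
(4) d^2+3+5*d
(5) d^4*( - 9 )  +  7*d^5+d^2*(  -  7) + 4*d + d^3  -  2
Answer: 1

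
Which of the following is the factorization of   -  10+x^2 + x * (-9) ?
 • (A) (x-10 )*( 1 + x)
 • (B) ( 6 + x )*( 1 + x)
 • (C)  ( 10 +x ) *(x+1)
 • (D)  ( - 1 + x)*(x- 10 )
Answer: A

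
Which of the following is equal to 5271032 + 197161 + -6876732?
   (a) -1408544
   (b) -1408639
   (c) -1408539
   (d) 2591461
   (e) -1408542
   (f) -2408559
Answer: c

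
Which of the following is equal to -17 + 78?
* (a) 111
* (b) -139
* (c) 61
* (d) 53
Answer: c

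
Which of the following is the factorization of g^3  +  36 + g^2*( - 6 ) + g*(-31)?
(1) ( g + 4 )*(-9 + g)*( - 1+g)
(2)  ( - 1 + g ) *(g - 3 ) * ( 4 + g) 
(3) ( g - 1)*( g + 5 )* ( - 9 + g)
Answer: 1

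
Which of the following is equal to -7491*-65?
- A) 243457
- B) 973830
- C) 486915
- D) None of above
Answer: C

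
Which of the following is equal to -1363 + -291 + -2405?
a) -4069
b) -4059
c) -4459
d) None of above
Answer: b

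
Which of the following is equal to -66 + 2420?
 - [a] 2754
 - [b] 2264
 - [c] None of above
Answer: c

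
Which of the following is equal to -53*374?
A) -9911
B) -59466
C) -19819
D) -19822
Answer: D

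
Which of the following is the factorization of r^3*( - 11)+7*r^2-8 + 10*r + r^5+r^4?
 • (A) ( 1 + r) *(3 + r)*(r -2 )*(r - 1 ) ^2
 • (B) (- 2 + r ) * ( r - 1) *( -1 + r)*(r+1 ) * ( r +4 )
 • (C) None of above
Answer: B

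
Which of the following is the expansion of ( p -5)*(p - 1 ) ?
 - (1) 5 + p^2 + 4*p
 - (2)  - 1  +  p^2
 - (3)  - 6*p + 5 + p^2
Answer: 3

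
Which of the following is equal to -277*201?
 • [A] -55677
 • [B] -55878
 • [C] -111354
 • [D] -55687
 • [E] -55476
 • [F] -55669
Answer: A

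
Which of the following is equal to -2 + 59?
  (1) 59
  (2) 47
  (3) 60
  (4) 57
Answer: 4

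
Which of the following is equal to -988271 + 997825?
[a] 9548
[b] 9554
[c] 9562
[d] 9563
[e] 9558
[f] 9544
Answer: b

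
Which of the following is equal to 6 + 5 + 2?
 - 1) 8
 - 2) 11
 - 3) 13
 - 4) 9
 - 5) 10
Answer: 3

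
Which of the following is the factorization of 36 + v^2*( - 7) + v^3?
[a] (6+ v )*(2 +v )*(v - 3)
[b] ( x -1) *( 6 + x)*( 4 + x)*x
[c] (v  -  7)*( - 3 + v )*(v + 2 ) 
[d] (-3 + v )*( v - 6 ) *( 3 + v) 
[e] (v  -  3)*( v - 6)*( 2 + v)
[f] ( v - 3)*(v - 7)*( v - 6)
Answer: e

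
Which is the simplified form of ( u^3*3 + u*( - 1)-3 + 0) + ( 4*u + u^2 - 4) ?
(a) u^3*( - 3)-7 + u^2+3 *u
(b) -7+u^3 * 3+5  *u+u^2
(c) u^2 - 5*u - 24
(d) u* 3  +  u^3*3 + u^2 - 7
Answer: d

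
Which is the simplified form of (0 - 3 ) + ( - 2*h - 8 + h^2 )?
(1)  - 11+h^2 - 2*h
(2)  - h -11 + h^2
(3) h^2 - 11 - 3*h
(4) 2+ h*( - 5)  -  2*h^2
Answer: 1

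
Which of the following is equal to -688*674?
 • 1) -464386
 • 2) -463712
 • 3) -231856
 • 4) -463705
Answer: 2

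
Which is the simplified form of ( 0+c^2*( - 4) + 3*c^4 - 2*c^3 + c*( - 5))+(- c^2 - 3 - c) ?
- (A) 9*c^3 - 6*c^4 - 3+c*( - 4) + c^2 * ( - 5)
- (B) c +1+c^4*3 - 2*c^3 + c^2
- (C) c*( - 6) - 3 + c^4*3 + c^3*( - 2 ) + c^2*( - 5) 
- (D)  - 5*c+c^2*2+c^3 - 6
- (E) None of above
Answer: C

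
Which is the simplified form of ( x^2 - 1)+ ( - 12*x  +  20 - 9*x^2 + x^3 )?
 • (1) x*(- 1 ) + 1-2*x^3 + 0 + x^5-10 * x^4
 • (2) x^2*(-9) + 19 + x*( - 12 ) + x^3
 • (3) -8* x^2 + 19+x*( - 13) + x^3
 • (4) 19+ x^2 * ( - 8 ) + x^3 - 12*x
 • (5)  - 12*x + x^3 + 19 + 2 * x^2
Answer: 4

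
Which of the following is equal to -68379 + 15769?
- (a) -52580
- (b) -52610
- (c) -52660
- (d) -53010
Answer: b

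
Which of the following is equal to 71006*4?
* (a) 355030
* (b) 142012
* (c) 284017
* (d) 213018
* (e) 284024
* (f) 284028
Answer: e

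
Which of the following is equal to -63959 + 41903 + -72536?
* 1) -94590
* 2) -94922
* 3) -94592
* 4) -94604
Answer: 3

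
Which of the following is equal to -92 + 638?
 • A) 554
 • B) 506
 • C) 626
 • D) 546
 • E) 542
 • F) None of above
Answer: D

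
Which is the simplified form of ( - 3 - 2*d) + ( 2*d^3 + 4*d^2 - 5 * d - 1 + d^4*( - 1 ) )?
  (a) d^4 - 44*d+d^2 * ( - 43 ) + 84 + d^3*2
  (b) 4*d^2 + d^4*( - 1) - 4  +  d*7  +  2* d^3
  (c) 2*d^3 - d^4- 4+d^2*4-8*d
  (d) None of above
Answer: d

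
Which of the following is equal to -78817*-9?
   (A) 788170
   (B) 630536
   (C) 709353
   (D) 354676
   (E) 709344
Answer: C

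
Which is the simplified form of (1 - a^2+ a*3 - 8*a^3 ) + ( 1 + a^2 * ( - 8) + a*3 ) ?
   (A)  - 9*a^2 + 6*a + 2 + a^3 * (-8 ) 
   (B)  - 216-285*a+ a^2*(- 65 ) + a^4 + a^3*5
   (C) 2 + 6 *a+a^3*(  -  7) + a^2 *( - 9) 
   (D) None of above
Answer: A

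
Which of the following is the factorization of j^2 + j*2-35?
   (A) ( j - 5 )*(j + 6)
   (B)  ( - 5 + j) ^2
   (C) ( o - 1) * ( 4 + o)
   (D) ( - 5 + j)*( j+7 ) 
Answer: D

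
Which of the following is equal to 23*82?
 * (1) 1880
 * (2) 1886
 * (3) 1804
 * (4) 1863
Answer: 2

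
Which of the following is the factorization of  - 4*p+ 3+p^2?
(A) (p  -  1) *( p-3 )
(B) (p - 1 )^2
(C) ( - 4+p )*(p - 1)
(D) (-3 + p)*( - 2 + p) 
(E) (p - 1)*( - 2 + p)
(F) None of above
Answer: A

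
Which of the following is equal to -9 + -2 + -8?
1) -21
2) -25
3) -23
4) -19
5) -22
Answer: 4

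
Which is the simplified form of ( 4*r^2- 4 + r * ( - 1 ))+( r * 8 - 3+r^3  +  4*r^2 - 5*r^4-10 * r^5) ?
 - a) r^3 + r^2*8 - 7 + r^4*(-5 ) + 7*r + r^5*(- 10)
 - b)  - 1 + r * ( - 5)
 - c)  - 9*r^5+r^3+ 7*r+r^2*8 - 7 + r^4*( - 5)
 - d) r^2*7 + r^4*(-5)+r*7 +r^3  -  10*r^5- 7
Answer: a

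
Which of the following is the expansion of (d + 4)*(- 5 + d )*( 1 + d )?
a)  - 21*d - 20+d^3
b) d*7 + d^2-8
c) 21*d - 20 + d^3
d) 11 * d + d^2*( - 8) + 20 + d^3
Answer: a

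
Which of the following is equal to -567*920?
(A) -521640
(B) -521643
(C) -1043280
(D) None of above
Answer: A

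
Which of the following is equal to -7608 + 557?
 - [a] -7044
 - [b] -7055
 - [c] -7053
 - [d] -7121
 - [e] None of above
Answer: e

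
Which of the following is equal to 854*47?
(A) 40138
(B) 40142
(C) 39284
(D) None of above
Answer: A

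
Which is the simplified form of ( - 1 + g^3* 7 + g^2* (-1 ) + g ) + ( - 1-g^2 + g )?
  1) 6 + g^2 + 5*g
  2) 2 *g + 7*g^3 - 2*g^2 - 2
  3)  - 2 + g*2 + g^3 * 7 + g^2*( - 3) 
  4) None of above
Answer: 2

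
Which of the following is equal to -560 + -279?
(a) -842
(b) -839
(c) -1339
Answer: b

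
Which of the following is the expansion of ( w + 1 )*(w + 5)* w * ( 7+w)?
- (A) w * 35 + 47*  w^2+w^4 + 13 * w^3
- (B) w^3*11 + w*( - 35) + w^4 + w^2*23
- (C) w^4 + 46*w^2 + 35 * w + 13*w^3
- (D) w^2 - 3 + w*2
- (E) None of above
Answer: A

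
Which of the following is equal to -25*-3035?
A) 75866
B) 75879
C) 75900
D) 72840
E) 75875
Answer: E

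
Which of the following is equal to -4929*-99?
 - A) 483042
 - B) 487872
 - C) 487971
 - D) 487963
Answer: C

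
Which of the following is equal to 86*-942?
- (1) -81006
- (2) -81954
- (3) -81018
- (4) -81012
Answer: 4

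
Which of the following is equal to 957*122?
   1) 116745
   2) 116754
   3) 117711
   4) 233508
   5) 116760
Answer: 2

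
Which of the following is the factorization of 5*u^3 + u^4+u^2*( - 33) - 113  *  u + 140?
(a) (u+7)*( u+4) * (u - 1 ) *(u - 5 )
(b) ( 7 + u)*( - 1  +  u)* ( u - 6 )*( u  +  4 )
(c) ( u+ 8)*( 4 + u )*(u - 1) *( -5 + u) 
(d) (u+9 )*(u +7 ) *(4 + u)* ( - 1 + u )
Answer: a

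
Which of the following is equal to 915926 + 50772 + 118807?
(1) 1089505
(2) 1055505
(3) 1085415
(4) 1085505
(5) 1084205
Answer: 4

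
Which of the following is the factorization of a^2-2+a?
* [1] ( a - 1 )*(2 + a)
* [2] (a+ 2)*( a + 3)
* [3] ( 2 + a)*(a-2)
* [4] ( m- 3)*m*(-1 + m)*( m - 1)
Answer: 1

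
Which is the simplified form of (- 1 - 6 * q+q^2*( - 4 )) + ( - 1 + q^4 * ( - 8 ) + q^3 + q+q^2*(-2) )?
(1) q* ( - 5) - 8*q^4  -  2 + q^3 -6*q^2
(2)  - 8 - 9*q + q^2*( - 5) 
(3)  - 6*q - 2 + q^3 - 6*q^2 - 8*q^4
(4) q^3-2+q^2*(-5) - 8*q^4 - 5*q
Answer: 1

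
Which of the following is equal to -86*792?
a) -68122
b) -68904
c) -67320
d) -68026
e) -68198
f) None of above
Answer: f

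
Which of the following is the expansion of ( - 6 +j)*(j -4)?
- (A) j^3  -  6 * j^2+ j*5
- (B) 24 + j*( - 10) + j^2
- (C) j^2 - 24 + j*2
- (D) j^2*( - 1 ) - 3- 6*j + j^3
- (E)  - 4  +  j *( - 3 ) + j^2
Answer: B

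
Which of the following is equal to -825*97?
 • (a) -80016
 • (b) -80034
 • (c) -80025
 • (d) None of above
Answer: c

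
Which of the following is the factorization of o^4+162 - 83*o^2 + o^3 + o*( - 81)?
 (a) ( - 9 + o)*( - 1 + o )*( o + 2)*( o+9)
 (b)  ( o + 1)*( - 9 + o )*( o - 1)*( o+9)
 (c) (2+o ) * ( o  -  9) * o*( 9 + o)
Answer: a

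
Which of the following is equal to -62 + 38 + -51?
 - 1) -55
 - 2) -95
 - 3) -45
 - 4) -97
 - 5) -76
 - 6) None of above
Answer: 6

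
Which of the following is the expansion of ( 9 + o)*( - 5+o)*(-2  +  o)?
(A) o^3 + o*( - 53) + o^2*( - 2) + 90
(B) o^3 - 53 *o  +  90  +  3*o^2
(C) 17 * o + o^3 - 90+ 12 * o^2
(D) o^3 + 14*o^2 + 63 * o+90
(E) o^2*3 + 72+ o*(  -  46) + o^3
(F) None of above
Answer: F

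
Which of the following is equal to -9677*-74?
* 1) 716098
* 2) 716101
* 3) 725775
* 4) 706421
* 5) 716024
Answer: 1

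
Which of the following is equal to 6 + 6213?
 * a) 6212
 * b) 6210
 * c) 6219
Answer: c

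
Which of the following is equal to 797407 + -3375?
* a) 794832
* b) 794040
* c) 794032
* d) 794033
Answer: c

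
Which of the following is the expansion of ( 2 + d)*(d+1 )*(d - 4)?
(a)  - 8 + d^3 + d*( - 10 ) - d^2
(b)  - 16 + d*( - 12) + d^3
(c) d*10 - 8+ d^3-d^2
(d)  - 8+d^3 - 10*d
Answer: a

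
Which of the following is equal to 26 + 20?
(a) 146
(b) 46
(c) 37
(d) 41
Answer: b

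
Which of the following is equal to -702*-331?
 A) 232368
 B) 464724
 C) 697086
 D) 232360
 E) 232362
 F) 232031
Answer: E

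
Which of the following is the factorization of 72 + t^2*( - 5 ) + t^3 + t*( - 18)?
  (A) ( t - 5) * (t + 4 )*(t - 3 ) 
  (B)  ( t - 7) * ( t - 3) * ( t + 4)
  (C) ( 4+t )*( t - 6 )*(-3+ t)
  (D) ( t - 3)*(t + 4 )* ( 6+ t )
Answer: C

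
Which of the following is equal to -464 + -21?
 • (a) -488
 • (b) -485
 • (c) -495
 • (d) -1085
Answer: b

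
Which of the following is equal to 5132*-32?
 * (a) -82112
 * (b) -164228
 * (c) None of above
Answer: c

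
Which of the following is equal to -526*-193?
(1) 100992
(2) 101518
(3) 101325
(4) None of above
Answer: 2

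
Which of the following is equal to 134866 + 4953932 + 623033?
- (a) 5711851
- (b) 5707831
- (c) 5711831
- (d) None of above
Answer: c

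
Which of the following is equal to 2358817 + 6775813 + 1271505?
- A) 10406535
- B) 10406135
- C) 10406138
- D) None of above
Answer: B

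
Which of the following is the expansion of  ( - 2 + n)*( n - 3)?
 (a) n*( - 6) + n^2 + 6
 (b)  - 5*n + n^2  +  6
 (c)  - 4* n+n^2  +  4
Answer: b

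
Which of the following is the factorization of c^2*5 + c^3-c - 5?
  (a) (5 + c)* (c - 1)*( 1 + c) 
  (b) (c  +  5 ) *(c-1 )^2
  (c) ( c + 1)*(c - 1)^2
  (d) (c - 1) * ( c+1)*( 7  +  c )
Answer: a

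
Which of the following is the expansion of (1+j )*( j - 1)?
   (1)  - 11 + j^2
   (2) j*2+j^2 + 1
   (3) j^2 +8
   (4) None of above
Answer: 4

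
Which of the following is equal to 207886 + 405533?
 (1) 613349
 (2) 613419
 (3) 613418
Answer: 2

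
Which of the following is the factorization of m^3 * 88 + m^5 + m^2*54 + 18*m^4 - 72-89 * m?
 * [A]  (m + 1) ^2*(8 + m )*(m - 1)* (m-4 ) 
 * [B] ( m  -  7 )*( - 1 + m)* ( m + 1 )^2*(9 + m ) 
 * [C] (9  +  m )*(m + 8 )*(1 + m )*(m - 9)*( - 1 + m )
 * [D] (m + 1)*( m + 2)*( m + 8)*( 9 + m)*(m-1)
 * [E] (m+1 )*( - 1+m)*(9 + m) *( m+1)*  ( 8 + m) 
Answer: E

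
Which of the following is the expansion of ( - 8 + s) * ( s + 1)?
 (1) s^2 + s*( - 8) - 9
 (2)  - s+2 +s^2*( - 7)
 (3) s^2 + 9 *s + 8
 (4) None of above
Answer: 4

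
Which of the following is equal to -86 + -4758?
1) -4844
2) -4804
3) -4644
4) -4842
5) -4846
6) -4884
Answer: 1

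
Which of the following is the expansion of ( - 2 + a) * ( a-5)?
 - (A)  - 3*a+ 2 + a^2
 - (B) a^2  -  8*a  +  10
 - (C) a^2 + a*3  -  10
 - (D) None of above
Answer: D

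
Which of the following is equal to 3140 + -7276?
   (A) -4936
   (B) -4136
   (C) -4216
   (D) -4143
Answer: B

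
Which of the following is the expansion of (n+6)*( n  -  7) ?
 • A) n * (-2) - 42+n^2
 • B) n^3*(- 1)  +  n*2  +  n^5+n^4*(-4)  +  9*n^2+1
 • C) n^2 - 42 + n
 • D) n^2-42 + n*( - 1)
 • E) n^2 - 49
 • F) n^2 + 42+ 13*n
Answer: D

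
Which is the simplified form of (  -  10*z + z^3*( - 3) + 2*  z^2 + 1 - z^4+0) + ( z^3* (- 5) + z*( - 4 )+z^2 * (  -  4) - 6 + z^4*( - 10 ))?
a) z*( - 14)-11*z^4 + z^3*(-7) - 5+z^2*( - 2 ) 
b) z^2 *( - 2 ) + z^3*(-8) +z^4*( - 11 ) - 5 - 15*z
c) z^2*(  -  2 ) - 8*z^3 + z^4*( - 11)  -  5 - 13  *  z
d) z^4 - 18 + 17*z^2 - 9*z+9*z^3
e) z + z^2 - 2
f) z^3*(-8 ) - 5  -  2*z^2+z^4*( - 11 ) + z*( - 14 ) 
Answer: f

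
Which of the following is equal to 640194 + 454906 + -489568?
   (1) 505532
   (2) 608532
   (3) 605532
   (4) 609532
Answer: 3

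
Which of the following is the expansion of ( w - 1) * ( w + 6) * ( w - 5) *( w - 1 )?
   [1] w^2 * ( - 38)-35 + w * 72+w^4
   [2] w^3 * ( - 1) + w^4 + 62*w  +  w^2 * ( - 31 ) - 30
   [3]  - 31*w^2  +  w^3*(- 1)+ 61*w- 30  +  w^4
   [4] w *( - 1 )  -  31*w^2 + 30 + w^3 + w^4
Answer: 3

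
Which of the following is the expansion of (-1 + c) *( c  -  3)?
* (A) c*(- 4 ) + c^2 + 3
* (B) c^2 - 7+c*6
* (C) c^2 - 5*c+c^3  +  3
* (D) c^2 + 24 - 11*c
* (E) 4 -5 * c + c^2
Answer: A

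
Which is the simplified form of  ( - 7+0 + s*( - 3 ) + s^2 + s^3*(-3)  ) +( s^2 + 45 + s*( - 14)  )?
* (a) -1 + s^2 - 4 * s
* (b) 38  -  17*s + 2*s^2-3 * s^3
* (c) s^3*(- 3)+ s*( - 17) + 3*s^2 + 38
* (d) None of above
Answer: b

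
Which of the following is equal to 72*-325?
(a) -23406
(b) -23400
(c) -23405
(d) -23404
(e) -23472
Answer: b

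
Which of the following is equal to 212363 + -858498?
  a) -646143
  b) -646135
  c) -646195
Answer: b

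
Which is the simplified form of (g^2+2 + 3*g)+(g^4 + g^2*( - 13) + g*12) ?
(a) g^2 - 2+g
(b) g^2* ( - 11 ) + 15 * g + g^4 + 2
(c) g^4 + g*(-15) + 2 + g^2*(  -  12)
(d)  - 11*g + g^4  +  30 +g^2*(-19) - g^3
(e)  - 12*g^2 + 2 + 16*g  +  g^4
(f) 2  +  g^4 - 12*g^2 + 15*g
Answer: f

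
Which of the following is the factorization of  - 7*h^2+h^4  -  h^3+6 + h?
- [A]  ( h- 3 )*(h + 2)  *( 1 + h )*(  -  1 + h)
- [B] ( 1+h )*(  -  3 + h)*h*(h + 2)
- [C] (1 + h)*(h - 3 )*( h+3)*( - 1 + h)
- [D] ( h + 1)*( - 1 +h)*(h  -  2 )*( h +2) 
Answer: A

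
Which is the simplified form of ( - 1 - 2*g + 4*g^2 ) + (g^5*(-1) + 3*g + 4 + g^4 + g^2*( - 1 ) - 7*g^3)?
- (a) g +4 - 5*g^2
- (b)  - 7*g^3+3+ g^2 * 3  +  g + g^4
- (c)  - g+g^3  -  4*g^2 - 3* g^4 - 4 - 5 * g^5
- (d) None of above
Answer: d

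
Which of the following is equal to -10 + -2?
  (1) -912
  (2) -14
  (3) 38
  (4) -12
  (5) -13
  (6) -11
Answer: 4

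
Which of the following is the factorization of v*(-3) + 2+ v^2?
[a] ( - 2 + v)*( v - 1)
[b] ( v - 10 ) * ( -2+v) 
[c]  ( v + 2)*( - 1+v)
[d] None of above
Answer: a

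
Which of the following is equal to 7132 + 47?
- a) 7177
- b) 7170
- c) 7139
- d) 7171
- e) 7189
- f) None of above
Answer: f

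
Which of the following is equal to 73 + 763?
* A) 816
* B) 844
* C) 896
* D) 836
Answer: D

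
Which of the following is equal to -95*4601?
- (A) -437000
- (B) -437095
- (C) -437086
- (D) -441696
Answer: B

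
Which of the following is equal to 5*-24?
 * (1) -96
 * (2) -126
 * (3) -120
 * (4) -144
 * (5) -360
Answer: 3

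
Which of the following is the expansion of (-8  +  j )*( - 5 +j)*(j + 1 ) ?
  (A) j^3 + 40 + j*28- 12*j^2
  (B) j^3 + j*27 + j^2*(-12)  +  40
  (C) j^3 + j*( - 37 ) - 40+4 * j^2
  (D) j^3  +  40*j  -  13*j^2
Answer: B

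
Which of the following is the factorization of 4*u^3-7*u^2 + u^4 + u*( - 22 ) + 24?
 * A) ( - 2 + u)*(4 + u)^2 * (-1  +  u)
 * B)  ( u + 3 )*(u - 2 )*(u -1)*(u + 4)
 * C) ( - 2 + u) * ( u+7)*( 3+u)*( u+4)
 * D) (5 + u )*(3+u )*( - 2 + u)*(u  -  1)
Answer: B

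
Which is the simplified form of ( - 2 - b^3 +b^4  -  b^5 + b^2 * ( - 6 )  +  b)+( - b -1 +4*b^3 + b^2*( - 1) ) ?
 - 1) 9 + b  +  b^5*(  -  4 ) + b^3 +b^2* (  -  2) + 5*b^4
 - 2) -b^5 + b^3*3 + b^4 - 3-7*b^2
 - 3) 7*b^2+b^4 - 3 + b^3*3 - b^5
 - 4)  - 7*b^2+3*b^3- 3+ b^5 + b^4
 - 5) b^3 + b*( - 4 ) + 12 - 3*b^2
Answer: 2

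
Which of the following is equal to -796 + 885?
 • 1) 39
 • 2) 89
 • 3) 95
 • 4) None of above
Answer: 2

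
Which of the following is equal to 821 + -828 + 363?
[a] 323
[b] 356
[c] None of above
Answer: b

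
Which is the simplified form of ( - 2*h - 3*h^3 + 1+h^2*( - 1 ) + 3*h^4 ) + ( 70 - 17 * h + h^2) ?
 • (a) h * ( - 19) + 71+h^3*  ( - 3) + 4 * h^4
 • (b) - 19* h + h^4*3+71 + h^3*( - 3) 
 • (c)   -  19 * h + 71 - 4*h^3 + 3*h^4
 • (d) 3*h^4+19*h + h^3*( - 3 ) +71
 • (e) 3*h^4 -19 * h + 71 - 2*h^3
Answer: b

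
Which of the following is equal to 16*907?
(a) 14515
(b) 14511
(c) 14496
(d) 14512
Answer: d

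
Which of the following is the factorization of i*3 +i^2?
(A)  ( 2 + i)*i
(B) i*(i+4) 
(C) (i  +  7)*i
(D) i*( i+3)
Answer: D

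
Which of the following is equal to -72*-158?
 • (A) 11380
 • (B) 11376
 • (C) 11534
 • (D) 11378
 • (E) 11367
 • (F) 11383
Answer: B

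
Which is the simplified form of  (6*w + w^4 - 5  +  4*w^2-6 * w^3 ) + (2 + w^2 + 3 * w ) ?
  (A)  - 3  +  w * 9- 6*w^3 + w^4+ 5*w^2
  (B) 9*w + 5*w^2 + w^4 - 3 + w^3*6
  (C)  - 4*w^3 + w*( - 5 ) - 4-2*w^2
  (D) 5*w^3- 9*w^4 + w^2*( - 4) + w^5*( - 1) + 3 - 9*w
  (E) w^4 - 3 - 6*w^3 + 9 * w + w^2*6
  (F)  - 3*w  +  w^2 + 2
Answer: A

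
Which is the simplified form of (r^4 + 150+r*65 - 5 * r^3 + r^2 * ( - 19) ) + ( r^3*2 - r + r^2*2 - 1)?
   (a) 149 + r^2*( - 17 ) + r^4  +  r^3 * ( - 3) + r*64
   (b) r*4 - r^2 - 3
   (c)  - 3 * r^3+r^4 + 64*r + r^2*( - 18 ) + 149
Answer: a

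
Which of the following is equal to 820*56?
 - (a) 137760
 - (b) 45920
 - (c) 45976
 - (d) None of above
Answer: b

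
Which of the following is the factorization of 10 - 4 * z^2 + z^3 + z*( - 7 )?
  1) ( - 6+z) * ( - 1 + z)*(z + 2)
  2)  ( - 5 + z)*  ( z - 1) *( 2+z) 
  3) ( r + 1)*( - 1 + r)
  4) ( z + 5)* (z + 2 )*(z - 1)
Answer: 2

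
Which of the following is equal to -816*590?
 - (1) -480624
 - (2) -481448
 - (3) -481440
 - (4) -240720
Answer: 3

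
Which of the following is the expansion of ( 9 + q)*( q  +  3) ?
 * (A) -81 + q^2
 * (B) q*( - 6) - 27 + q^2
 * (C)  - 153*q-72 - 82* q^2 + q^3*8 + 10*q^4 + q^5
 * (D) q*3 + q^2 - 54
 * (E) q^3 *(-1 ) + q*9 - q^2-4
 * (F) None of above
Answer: F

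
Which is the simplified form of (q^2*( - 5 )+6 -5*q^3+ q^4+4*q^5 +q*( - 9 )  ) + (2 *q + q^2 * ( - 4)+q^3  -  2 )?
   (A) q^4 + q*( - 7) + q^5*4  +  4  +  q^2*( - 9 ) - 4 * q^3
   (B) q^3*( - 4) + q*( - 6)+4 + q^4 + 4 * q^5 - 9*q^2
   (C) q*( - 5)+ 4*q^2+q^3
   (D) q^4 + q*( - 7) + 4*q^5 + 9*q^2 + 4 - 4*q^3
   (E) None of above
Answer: A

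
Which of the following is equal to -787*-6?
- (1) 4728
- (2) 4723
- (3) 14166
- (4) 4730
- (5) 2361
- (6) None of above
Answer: 6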